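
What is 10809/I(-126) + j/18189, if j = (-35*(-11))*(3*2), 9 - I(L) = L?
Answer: 810357/10105 ≈ 80.194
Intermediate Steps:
I(L) = 9 - L
j = 2310 (j = 385*6 = 2310)
10809/I(-126) + j/18189 = 10809/(9 - 1*(-126)) + 2310/18189 = 10809/(9 + 126) + 2310*(1/18189) = 10809/135 + 770/6063 = 10809*(1/135) + 770/6063 = 1201/15 + 770/6063 = 810357/10105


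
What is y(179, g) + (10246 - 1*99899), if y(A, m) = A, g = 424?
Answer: -89474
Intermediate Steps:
y(179, g) + (10246 - 1*99899) = 179 + (10246 - 1*99899) = 179 + (10246 - 99899) = 179 - 89653 = -89474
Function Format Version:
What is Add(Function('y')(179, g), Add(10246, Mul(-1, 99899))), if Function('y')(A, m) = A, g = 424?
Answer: -89474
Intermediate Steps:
Add(Function('y')(179, g), Add(10246, Mul(-1, 99899))) = Add(179, Add(10246, Mul(-1, 99899))) = Add(179, Add(10246, -99899)) = Add(179, -89653) = -89474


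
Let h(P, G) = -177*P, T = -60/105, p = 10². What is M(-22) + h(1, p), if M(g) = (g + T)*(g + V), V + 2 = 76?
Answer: -9455/7 ≈ -1350.7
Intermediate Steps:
p = 100
V = 74 (V = -2 + 76 = 74)
T = -4/7 (T = -60*1/105 = -4/7 ≈ -0.57143)
M(g) = (74 + g)*(-4/7 + g) (M(g) = (g - 4/7)*(g + 74) = (-4/7 + g)*(74 + g) = (74 + g)*(-4/7 + g))
M(-22) + h(1, p) = (-296/7 + (-22)² + (514/7)*(-22)) - 177*1 = (-296/7 + 484 - 11308/7) - 177 = -8216/7 - 177 = -9455/7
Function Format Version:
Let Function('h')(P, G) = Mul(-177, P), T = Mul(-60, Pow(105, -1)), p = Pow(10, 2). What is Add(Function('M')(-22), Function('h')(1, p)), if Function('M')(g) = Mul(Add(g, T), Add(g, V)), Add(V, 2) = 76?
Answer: Rational(-9455, 7) ≈ -1350.7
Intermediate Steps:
p = 100
V = 74 (V = Add(-2, 76) = 74)
T = Rational(-4, 7) (T = Mul(-60, Rational(1, 105)) = Rational(-4, 7) ≈ -0.57143)
Function('M')(g) = Mul(Add(74, g), Add(Rational(-4, 7), g)) (Function('M')(g) = Mul(Add(g, Rational(-4, 7)), Add(g, 74)) = Mul(Add(Rational(-4, 7), g), Add(74, g)) = Mul(Add(74, g), Add(Rational(-4, 7), g)))
Add(Function('M')(-22), Function('h')(1, p)) = Add(Add(Rational(-296, 7), Pow(-22, 2), Mul(Rational(514, 7), -22)), Mul(-177, 1)) = Add(Add(Rational(-296, 7), 484, Rational(-11308, 7)), -177) = Add(Rational(-8216, 7), -177) = Rational(-9455, 7)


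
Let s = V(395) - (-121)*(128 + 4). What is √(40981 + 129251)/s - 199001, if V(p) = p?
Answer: -199001 + 2*√42558/16367 ≈ -1.9900e+5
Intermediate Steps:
s = 16367 (s = 395 - (-121)*(128 + 4) = 395 - (-121)*132 = 395 - 1*(-15972) = 395 + 15972 = 16367)
√(40981 + 129251)/s - 199001 = √(40981 + 129251)/16367 - 199001 = √170232*(1/16367) - 199001 = (2*√42558)*(1/16367) - 199001 = 2*√42558/16367 - 199001 = -199001 + 2*√42558/16367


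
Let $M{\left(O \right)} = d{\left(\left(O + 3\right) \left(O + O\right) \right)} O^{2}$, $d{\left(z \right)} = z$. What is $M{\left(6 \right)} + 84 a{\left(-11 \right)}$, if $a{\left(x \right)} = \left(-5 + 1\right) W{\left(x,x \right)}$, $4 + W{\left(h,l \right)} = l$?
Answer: $8928$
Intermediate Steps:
$W{\left(h,l \right)} = -4 + l$
$a{\left(x \right)} = 16 - 4 x$ ($a{\left(x \right)} = \left(-5 + 1\right) \left(-4 + x\right) = - 4 \left(-4 + x\right) = 16 - 4 x$)
$M{\left(O \right)} = 2 O^{3} \left(3 + O\right)$ ($M{\left(O \right)} = \left(O + 3\right) \left(O + O\right) O^{2} = \left(3 + O\right) 2 O O^{2} = 2 O \left(3 + O\right) O^{2} = 2 O^{3} \left(3 + O\right)$)
$M{\left(6 \right)} + 84 a{\left(-11 \right)} = 2 \cdot 6^{3} \left(3 + 6\right) + 84 \left(16 - -44\right) = 2 \cdot 216 \cdot 9 + 84 \left(16 + 44\right) = 3888 + 84 \cdot 60 = 3888 + 5040 = 8928$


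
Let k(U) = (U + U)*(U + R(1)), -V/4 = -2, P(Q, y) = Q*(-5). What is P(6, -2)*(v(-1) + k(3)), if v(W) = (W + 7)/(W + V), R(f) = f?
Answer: -5220/7 ≈ -745.71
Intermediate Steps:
P(Q, y) = -5*Q
V = 8 (V = -4*(-2) = 8)
k(U) = 2*U*(1 + U) (k(U) = (U + U)*(U + 1) = (2*U)*(1 + U) = 2*U*(1 + U))
v(W) = (7 + W)/(8 + W) (v(W) = (W + 7)/(W + 8) = (7 + W)/(8 + W))
P(6, -2)*(v(-1) + k(3)) = (-5*6)*((7 - 1)/(8 - 1) + 2*3*(1 + 3)) = -30*(6/7 + 2*3*4) = -30*((1/7)*6 + 24) = -30*(6/7 + 24) = -30*174/7 = -5220/7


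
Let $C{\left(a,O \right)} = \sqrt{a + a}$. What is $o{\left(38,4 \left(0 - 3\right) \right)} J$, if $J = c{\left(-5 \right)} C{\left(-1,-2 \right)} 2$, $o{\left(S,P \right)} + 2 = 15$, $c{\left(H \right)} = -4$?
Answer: $- 104 i \sqrt{2} \approx - 147.08 i$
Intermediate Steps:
$C{\left(a,O \right)} = \sqrt{2} \sqrt{a}$ ($C{\left(a,O \right)} = \sqrt{2 a} = \sqrt{2} \sqrt{a}$)
$o{\left(S,P \right)} = 13$ ($o{\left(S,P \right)} = -2 + 15 = 13$)
$J = - 8 i \sqrt{2}$ ($J = - 4 \sqrt{2} \sqrt{-1} \cdot 2 = - 4 \sqrt{2} i 2 = - 4 i \sqrt{2} \cdot 2 = - 8 i \sqrt{2} \approx - 11.314 i$)
$o{\left(38,4 \left(0 - 3\right) \right)} J = 13 \left(- 8 i \sqrt{2}\right) = - 104 i \sqrt{2}$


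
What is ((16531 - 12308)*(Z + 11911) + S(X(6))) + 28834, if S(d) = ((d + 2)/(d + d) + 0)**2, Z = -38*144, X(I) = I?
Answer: 244986583/9 ≈ 2.7221e+7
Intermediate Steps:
Z = -5472
S(d) = (2 + d)**2/(4*d**2) (S(d) = ((2 + d)/((2*d)) + 0)**2 = ((2 + d)*(1/(2*d)) + 0)**2 = ((2 + d)/(2*d) + 0)**2 = ((2 + d)/(2*d))**2 = (2 + d)**2/(4*d**2))
((16531 - 12308)*(Z + 11911) + S(X(6))) + 28834 = ((16531 - 12308)*(-5472 + 11911) + (1/4)*(2 + 6)**2/6**2) + 28834 = (4223*6439 + (1/4)*(1/36)*8**2) + 28834 = (27191897 + (1/4)*(1/36)*64) + 28834 = (27191897 + 4/9) + 28834 = 244727077/9 + 28834 = 244986583/9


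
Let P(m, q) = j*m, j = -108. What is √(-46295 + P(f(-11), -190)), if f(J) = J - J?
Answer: I*√46295 ≈ 215.16*I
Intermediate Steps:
f(J) = 0
P(m, q) = -108*m
√(-46295 + P(f(-11), -190)) = √(-46295 - 108*0) = √(-46295 + 0) = √(-46295) = I*√46295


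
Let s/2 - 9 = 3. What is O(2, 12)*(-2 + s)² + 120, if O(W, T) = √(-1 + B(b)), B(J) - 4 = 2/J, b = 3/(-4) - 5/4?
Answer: 120 + 484*√2 ≈ 804.48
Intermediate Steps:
s = 24 (s = 18 + 2*3 = 18 + 6 = 24)
b = -2 (b = 3*(-¼) - 5*¼ = -¾ - 5/4 = -2)
B(J) = 4 + 2/J
O(W, T) = √2 (O(W, T) = √(-1 + (4 + 2/(-2))) = √(-1 + (4 + 2*(-½))) = √(-1 + (4 - 1)) = √(-1 + 3) = √2)
O(2, 12)*(-2 + s)² + 120 = √2*(-2 + 24)² + 120 = √2*22² + 120 = √2*484 + 120 = 484*√2 + 120 = 120 + 484*√2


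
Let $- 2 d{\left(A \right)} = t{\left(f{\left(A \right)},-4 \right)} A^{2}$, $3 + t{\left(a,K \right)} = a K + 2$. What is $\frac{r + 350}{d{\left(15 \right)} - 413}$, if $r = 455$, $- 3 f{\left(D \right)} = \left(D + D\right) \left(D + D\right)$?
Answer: $- \frac{1610}{270601} \approx -0.0059497$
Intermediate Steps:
$f{\left(D \right)} = - \frac{4 D^{2}}{3}$ ($f{\left(D \right)} = - \frac{\left(D + D\right) \left(D + D\right)}{3} = - \frac{2 D 2 D}{3} = - \frac{4 D^{2}}{3}$)
$t{\left(a,K \right)} = -1 + K a$ ($t{\left(a,K \right)} = -3 + \left(a K + 2\right) = -3 + \left(K a + 2\right) = -3 + \left(2 + K a\right) = -1 + K a$)
$d{\left(A \right)} = - \frac{A^{2} \left(-1 + \frac{16 A^{2}}{3}\right)}{2}$ ($d{\left(A \right)} = - \frac{\left(-1 - 4 \left(- \frac{4 A^{2}}{3}\right)\right) A^{2}}{2} = - \frac{\left(-1 + \frac{16 A^{2}}{3}\right) A^{2}}{2} = - \frac{A^{2} \left(-1 + \frac{16 A^{2}}{3}\right)}{2}$)
$\frac{r + 350}{d{\left(15 \right)} - 413} = \frac{455 + 350}{\frac{15^{2} \left(3 - 16 \cdot 15^{2}\right)}{6} - 413} = \frac{805}{\frac{1}{6} \cdot 225 \left(3 - 3600\right) - 413} = \frac{805}{\frac{1}{6} \cdot 225 \left(-3597\right) - 413} = \frac{805}{- \frac{269775}{2} - 413} = \frac{805}{- \frac{270601}{2}} = 805 \left(- \frac{2}{270601}\right) = - \frac{1610}{270601}$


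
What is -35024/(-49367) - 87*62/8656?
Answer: 18441073/213660376 ≈ 0.086310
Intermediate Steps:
-35024/(-49367) - 87*62/8656 = -35024*(-1/49367) - 5394*1/8656 = 35024/49367 - 2697/4328 = 18441073/213660376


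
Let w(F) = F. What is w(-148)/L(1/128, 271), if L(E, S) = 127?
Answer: -148/127 ≈ -1.1654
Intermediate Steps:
w(-148)/L(1/128, 271) = -148/127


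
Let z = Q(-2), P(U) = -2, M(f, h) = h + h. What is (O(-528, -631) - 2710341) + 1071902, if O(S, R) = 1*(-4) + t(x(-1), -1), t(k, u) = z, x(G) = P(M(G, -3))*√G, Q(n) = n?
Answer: -1638445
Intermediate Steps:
M(f, h) = 2*h
x(G) = -2*√G
z = -2
t(k, u) = -2
O(S, R) = -6 (O(S, R) = 1*(-4) - 2 = -4 - 2 = -6)
(O(-528, -631) - 2710341) + 1071902 = (-6 - 2710341) + 1071902 = -2710347 + 1071902 = -1638445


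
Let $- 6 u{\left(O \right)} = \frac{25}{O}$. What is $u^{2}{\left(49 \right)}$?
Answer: $\frac{625}{86436} \approx 0.0072308$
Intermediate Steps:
$u{\left(O \right)} = - \frac{25}{6 O}$ ($u{\left(O \right)} = - \frac{25 \frac{1}{O}}{6} = - \frac{25}{6 O}$)
$u^{2}{\left(49 \right)} = \left(- \frac{25}{6 \cdot 49}\right)^{2} = \left(\left(- \frac{25}{6}\right) \frac{1}{49}\right)^{2} = \left(- \frac{25}{294}\right)^{2} = \frac{625}{86436}$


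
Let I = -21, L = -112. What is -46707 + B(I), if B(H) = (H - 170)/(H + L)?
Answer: -6211840/133 ≈ -46706.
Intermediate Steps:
B(H) = (-170 + H)/(-112 + H) (B(H) = (H - 170)/(H - 112) = (-170 + H)/(-112 + H))
-46707 + B(I) = -46707 + (-170 - 21)/(-112 - 21) = -46707 - 191/(-133) = -46707 - 1/133*(-191) = -46707 + 191/133 = -6211840/133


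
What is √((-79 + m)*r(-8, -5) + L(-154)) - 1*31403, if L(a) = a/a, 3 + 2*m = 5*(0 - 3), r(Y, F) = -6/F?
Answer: -31403 + I*√2615/5 ≈ -31403.0 + 10.227*I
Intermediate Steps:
m = -9 (m = -3/2 + (5*(0 - 3))/2 = -3/2 + (5*(-3))/2 = -3/2 + (½)*(-15) = -3/2 - 15/2 = -9)
L(a) = 1
√((-79 + m)*r(-8, -5) + L(-154)) - 1*31403 = √((-79 - 9)*(-6/(-5)) + 1) - 1*31403 = √(-(-528)*(-1)/5 + 1) - 31403 = √(-88*6/5 + 1) - 31403 = √(-528/5 + 1) - 31403 = √(-523/5) - 31403 = I*√2615/5 - 31403 = -31403 + I*√2615/5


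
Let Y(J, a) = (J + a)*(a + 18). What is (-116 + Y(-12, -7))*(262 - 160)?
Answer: -33150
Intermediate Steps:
Y(J, a) = (18 + a)*(J + a) (Y(J, a) = (J + a)*(18 + a) = (18 + a)*(J + a))
(-116 + Y(-12, -7))*(262 - 160) = (-116 + ((-7)² + 18*(-12) + 18*(-7) - 12*(-7)))*(262 - 160) = (-116 + (49 - 216 - 126 + 84))*102 = (-116 - 209)*102 = -325*102 = -33150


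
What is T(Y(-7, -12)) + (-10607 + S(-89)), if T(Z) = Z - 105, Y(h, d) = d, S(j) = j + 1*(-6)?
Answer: -10819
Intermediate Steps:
S(j) = -6 + j (S(j) = j - 6 = -6 + j)
T(Z) = -105 + Z
T(Y(-7, -12)) + (-10607 + S(-89)) = (-105 - 12) + (-10607 + (-6 - 89)) = -117 + (-10607 - 95) = -117 - 10702 = -10819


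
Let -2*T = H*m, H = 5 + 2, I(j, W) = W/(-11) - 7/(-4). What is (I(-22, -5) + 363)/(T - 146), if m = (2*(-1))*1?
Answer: -16069/6116 ≈ -2.6274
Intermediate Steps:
I(j, W) = 7/4 - W/11 (I(j, W) = W*(-1/11) - 7*(-¼) = -W/11 + 7/4 = 7/4 - W/11)
H = 7
m = -2 (m = -2*1 = -2)
T = 7 (T = -7*(-2)/2 = -½*(-14) = 7)
(I(-22, -5) + 363)/(T - 146) = ((7/4 - 1/11*(-5)) + 363)/(7 - 146) = ((7/4 + 5/11) + 363)/(-139) = (97/44 + 363)*(-1/139) = (16069/44)*(-1/139) = -16069/6116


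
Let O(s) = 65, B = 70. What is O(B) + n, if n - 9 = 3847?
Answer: 3921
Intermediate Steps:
n = 3856 (n = 9 + 3847 = 3856)
O(B) + n = 65 + 3856 = 3921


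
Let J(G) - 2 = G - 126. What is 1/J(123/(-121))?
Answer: -121/15127 ≈ -0.0079989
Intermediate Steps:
J(G) = -124 + G (J(G) = 2 + (G - 126) = 2 + (-126 + G) = -124 + G)
1/J(123/(-121)) = 1/(-124 + 123/(-121)) = 1/(-124 + 123*(-1/121)) = 1/(-124 - 123/121) = 1/(-15127/121) = -121/15127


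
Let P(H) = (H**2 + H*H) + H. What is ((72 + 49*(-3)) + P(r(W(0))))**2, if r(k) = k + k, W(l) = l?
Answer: 5625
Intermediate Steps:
r(k) = 2*k
P(H) = H + 2*H**2 (P(H) = (H**2 + H**2) + H = 2*H**2 + H = H + 2*H**2)
((72 + 49*(-3)) + P(r(W(0))))**2 = ((72 + 49*(-3)) + (2*0)*(1 + 2*(2*0)))**2 = ((72 - 147) + 0*(1 + 2*0))**2 = (-75 + 0*(1 + 0))**2 = (-75 + 0*1)**2 = (-75 + 0)**2 = (-75)**2 = 5625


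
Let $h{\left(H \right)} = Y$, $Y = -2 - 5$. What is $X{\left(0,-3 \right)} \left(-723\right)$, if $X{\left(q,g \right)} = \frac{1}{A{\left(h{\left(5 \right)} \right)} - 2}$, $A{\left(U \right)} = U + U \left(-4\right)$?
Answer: $- \frac{723}{19} \approx -38.053$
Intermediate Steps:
$Y = -7$ ($Y = -2 - 5 = -7$)
$h{\left(H \right)} = -7$
$A{\left(U \right)} = - 3 U$ ($A{\left(U \right)} = U - 4 U = - 3 U$)
$X{\left(q,g \right)} = \frac{1}{19}$ ($X{\left(q,g \right)} = \frac{1}{\left(-3\right) \left(-7\right) - 2} = \frac{1}{21 - 2} = \frac{1}{19}$)
$X{\left(0,-3 \right)} \left(-723\right) = \frac{1}{19} \left(-723\right) = - \frac{723}{19}$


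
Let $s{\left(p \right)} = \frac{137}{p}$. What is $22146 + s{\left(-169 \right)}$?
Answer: $\frac{3742537}{169} \approx 22145.0$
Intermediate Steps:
$22146 + s{\left(-169 \right)} = 22146 + \frac{137}{-169} = 22146 + 137 \left(- \frac{1}{169}\right) = 22146 - \frac{137}{169} = \frac{3742537}{169}$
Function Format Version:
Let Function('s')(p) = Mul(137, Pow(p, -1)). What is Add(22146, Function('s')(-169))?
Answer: Rational(3742537, 169) ≈ 22145.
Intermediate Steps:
Add(22146, Function('s')(-169)) = Add(22146, Mul(137, Pow(-169, -1))) = Add(22146, Mul(137, Rational(-1, 169))) = Add(22146, Rational(-137, 169)) = Rational(3742537, 169)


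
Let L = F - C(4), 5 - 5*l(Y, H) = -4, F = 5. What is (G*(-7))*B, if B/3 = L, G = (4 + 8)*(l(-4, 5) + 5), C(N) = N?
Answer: -8568/5 ≈ -1713.6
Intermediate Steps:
l(Y, H) = 9/5 (l(Y, H) = 1 - ⅕*(-4) = 1 + ⅘ = 9/5)
G = 408/5 (G = (4 + 8)*(9/5 + 5) = 12*(34/5) = 408/5 ≈ 81.600)
L = 1 (L = 5 - 1*4 = 5 - 4 = 1)
B = 3 (B = 3*1 = 3)
(G*(-7))*B = ((408/5)*(-7))*3 = -2856/5*3 = -8568/5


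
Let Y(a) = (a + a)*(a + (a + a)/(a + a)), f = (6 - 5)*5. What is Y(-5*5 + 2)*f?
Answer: 5060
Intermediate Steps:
f = 5 (f = 1*5 = 5)
Y(a) = 2*a*(1 + a) (Y(a) = (2*a)*(a + (2*a)/((2*a))) = (2*a)*(a + (2*a)*(1/(2*a))) = (2*a)*(a + 1) = (2*a)*(1 + a) = 2*a*(1 + a))
Y(-5*5 + 2)*f = (2*(-5*5 + 2)*(1 + (-5*5 + 2)))*5 = (2*(-25 + 2)*(1 + (-25 + 2)))*5 = (2*(-23)*(1 - 23))*5 = (2*(-23)*(-22))*5 = 1012*5 = 5060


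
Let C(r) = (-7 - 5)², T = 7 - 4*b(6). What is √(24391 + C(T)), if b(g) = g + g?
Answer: √24535 ≈ 156.64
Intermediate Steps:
b(g) = 2*g
T = -41 (T = 7 - 8*6 = 7 - 4*12 = 7 - 48 = -41)
C(r) = 144 (C(r) = (-12)² = 144)
√(24391 + C(T)) = √(24391 + 144) = √24535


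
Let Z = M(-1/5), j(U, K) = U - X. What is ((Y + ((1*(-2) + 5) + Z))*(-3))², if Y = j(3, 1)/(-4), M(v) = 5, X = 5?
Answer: 2601/4 ≈ 650.25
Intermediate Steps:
j(U, K) = -5 + U (j(U, K) = U - 1*5 = U - 5 = -5 + U)
Z = 5
Y = ½ (Y = (-5 + 3)/(-4) = -2*(-¼) = ½ ≈ 0.50000)
((Y + ((1*(-2) + 5) + Z))*(-3))² = ((½ + ((1*(-2) + 5) + 5))*(-3))² = ((½ + ((-2 + 5) + 5))*(-3))² = ((½ + (3 + 5))*(-3))² = ((½ + 8)*(-3))² = ((17/2)*(-3))² = (-51/2)² = 2601/4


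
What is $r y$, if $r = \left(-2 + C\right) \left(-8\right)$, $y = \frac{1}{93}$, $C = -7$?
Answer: $\frac{24}{31} \approx 0.77419$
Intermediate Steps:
$y = \frac{1}{93} \approx 0.010753$
$r = 72$ ($r = \left(-2 - 7\right) \left(-8\right) = \left(-9\right) \left(-8\right) = 72$)
$r y = 72 \cdot \frac{1}{93} = \frac{24}{31}$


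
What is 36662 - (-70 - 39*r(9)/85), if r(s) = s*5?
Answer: 624795/17 ≈ 36753.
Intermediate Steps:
r(s) = 5*s
36662 - (-70 - 39*r(9)/85) = 36662 - (-70 - 39*5*9/85) = 36662 - (-70 - 1755/85) = 36662 - (-70 - 39*9/17) = 36662 - (-70 - 351/17) = 36662 - 1*(-1541/17) = 36662 + 1541/17 = 624795/17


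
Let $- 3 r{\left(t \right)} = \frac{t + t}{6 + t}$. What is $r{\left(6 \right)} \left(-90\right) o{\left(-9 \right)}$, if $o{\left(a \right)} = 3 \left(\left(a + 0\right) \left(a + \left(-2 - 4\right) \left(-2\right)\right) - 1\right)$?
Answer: $-2520$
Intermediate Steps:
$o{\left(a \right)} = -3 + 3 a \left(12 + a\right)$ ($o{\left(a \right)} = 3 \left(a \left(a - -12\right) - 1\right) = 3 \left(a \left(a + 12\right) - 1\right) = 3 \left(a \left(12 + a\right) - 1\right) = 3 \left(-1 + a \left(12 + a\right)\right) = -3 + 3 a \left(12 + a\right)$)
$r{\left(t \right)} = - \frac{2 t}{3 \left(6 + t\right)}$ ($r{\left(t \right)} = - \frac{\left(t + t\right) \frac{1}{6 + t}}{3} = - \frac{2 t \frac{1}{6 + t}}{3} = - \frac{2 t}{3 \left(6 + t\right)}$)
$r{\left(6 \right)} \left(-90\right) o{\left(-9 \right)} = \left(-2\right) 6 \frac{1}{18 + 3 \cdot 6} \left(-90\right) \left(-3 + 3 \left(-9\right)^{2} + 36 \left(-9\right)\right) = \left(-2\right) 6 \frac{1}{18 + 18} \left(-90\right) \left(-3 + 3 \cdot 81 - 324\right) = \left(-2\right) 6 \cdot \frac{1}{36} \left(-90\right) \left(-3 + 243 - 324\right) = \left(-2\right) 6 \cdot \frac{1}{36} \left(-90\right) \left(-84\right) = \left(- \frac{1}{3}\right) \left(-90\right) \left(-84\right) = 30 \left(-84\right) = -2520$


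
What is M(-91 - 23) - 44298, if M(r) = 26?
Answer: -44272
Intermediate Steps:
M(-91 - 23) - 44298 = 26 - 44298 = -44272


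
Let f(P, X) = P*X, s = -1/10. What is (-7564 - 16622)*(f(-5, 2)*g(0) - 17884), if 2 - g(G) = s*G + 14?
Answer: 429640104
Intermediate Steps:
s = -⅒ (s = -1*⅒ = -⅒ ≈ -0.10000)
g(G) = -12 + G/10 (g(G) = 2 - (-G/10 + 14) = 2 - (14 - G/10) = 2 + (-14 + G/10) = -12 + G/10)
(-7564 - 16622)*(f(-5, 2)*g(0) - 17884) = (-7564 - 16622)*((-5*2)*(-12 + (⅒)*0) - 17884) = -24186*(-10*(-12 + 0) - 17884) = -24186*(-10*(-12) - 17884) = -24186*(120 - 17884) = -24186*(-17764) = 429640104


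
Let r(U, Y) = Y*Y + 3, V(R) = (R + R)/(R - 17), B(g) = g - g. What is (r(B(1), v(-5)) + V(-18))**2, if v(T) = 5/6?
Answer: 35414401/1587600 ≈ 22.307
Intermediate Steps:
v(T) = 5/6 (v(T) = 5*(1/6) = 5/6)
B(g) = 0
V(R) = 2*R/(-17 + R) (V(R) = (2*R)/(-17 + R) = 2*R/(-17 + R))
r(U, Y) = 3 + Y**2 (r(U, Y) = Y**2 + 3 = 3 + Y**2)
(r(B(1), v(-5)) + V(-18))**2 = ((3 + (5/6)**2) + 2*(-18)/(-17 - 18))**2 = ((3 + 25/36) + 2*(-18)/(-35))**2 = (133/36 + 2*(-18)*(-1/35))**2 = (133/36 + 36/35)**2 = (5951/1260)**2 = 35414401/1587600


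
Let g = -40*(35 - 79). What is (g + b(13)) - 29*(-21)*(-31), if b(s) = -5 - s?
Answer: -17137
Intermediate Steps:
g = 1760 (g = -40*(-44) = 1760)
(g + b(13)) - 29*(-21)*(-31) = (1760 + (-5 - 1*13)) - 29*(-21)*(-31) = (1760 + (-5 - 13)) + 609*(-31) = (1760 - 18) - 18879 = 1742 - 18879 = -17137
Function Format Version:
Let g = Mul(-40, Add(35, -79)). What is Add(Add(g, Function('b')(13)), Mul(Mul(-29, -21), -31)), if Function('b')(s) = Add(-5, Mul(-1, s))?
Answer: -17137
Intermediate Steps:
g = 1760 (g = Mul(-40, -44) = 1760)
Add(Add(g, Function('b')(13)), Mul(Mul(-29, -21), -31)) = Add(Add(1760, Add(-5, Mul(-1, 13))), Mul(Mul(-29, -21), -31)) = Add(Add(1760, Add(-5, -13)), Mul(609, -31)) = Add(Add(1760, -18), -18879) = Add(1742, -18879) = -17137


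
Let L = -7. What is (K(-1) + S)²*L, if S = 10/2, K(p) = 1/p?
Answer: -112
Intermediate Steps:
S = 5 (S = 10*(½) = 5)
(K(-1) + S)²*L = (1/(-1) + 5)²*(-7) = (-1 + 5)²*(-7) = 4²*(-7) = 16*(-7) = -112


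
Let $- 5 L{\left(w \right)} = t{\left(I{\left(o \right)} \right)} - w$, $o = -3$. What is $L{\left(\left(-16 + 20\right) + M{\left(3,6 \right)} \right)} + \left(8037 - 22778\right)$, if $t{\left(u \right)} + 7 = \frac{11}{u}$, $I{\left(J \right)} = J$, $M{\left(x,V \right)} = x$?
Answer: $- \frac{221062}{15} \approx -14737.0$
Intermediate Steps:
$t{\left(u \right)} = -7 + \frac{11}{u}$
$L{\left(w \right)} = \frac{32}{15} + \frac{w}{5}$ ($L{\left(w \right)} = - \frac{\left(-7 + \frac{11}{-3}\right) - w}{5} = - \frac{\left(-7 + 11 \left(- \frac{1}{3}\right)\right) - w}{5} = - \frac{\left(-7 - \frac{11}{3}\right) - w}{5} = - \frac{- \frac{32}{3} - w}{5} = \frac{32}{15} + \frac{w}{5}$)
$L{\left(\left(-16 + 20\right) + M{\left(3,6 \right)} \right)} + \left(8037 - 22778\right) = \left(\frac{32}{15} + \frac{\left(-16 + 20\right) + 3}{5}\right) + \left(8037 - 22778\right) = \left(\frac{32}{15} + \frac{4 + 3}{5}\right) - 14741 = \left(\frac{32}{15} + \frac{1}{5} \cdot 7\right) - 14741 = \left(\frac{32}{15} + \frac{7}{5}\right) - 14741 = \frac{53}{15} - 14741 = - \frac{221062}{15}$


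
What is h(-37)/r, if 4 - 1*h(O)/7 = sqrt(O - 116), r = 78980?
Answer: 7/19745 - 21*I*sqrt(17)/78980 ≈ 0.00035452 - 0.0010963*I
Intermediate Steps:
h(O) = 28 - 7*sqrt(-116 + O) (h(O) = 28 - 7*sqrt(O - 116) = 28 - 7*sqrt(-116 + O))
h(-37)/r = (28 - 7*sqrt(-116 - 37))/78980 = (28 - 21*I*sqrt(17))*(1/78980) = 7/19745 - 21*I*sqrt(17)/78980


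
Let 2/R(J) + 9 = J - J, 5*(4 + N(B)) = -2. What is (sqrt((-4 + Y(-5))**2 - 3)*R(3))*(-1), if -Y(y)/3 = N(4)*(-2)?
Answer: 2*sqrt(23029)/45 ≈ 6.7446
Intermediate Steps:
N(B) = -22/5 (N(B) = -4 + (1/5)*(-2) = -4 - 2/5 = -22/5)
Y(y) = -132/5 (Y(y) = -(-66)*(-2)/5 = -3*44/5 = -132/5)
R(J) = -2/9 (R(J) = 2/(-9 + (J - J)) = 2/(-9 + 0) = 2/(-9) = 2*(-1/9) = -2/9)
(sqrt((-4 + Y(-5))**2 - 3)*R(3))*(-1) = (sqrt((-4 - 132/5)**2 - 3)*(-2/9))*(-1) = (sqrt((-152/5)**2 - 3)*(-2/9))*(-1) = (sqrt(23104/25 - 3)*(-2/9))*(-1) = (sqrt(23029/25)*(-2/9))*(-1) = ((sqrt(23029)/5)*(-2/9))*(-1) = -2*sqrt(23029)/45*(-1) = 2*sqrt(23029)/45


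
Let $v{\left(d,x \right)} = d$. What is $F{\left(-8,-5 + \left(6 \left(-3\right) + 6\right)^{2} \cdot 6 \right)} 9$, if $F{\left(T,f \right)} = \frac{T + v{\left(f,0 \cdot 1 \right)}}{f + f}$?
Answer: $\frac{7659}{1718} \approx 4.4581$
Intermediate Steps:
$F{\left(T,f \right)} = \frac{T + f}{2 f}$ ($F{\left(T,f \right)} = \frac{T + f}{f + f} = \frac{T + f}{2 f}$)
$F{\left(-8,-5 + \left(6 \left(-3\right) + 6\right)^{2} \cdot 6 \right)} 9 = \frac{-8 - \left(5 - \left(6 \left(-3\right) + 6\right)^{2} \cdot 6\right)}{2 \left(-5 + \left(6 \left(-3\right) + 6\right)^{2} \cdot 6\right)} 9 = \frac{-8 - \left(5 - \left(-18 + 6\right)^{2} \cdot 6\right)}{2 \left(-5 + \left(-18 + 6\right)^{2} \cdot 6\right)} 9 = \frac{-8 - \left(5 - \left(-12\right)^{2} \cdot 6\right)}{2 \left(-5 + \left(-12\right)^{2} \cdot 6\right)} 9 = \frac{-8 + \left(-5 + 144 \cdot 6\right)}{2 \left(-5 + 144 \cdot 6\right)} 9 = \frac{-8 + \left(-5 + 864\right)}{2 \left(-5 + 864\right)} 9 = \frac{-8 + 859}{2 \cdot 859} \cdot 9 = \frac{1}{2} \cdot \frac{1}{859} \cdot 851 \cdot 9 = \frac{851}{1718} \cdot 9 = \frac{7659}{1718}$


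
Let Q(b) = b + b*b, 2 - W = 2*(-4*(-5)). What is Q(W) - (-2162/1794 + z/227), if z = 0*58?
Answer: 54881/39 ≈ 1407.2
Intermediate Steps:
z = 0
W = -38 (W = 2 - 2*(-4*(-5)) = 2 - 2*20 = 2 - 1*40 = 2 - 40 = -38)
Q(b) = b + b²
Q(W) - (-2162/1794 + z/227) = -38*(1 - 38) - (-2162/1794 + 0/227) = -38*(-37) - (-2162*1/1794 + 0*(1/227)) = 1406 - (-47/39 + 0) = 1406 - 1*(-47/39) = 1406 + 47/39 = 54881/39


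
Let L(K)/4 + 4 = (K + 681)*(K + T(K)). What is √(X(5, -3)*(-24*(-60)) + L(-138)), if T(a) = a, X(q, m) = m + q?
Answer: 8*I*√9322 ≈ 772.4*I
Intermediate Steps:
L(K) = -16 + 8*K*(681 + K) (L(K) = -16 + 4*((K + 681)*(K + K)) = -16 + 4*((681 + K)*(2*K)) = -16 + 4*(2*K*(681 + K)) = -16 + 8*K*(681 + K))
√(X(5, -3)*(-24*(-60)) + L(-138)) = √((-3 + 5)*(-24*(-60)) + (-16 + 8*(-138)² + 5448*(-138))) = √(2*1440 + (-16 + 8*19044 - 751824)) = √(2880 + (-16 + 152352 - 751824)) = √(2880 - 599488) = √(-596608) = 8*I*√9322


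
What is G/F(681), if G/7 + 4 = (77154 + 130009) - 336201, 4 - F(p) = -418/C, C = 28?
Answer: -12646116/265 ≈ -47721.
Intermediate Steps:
F(p) = 265/14 (F(p) = 4 - (-418)/28 = 4 - 1*(-209/14) = 4 + 209/14 = 265/14)
G = -903294 (G = -28 + 7*((77154 + 130009) - 336201) = -28 + 7*(207163 - 336201) = -28 + 7*(-129038) = -28 - 903266 = -903294)
G/F(681) = -903294/265/14 = -903294*14/265 = -12646116/265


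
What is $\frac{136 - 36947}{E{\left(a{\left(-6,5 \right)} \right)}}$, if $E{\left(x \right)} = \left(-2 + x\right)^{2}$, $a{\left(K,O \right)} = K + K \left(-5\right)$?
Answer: $- \frac{36811}{484} \approx -76.056$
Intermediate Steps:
$a{\left(K,O \right)} = - 4 K$ ($a{\left(K,O \right)} = K - 5 K = - 4 K$)
$\frac{136 - 36947}{E{\left(a{\left(-6,5 \right)} \right)}} = \frac{136 - 36947}{\left(-2 - -24\right)^{2}} = \frac{136 - 36947}{\left(-2 + 24\right)^{2}} = - \frac{36811}{22^{2}} = - \frac{36811}{484}$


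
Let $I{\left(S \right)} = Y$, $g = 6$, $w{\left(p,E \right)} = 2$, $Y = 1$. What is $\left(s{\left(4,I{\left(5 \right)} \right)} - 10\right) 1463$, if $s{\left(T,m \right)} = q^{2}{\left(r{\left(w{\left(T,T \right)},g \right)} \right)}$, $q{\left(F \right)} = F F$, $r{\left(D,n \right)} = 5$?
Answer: $899745$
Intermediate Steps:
$q{\left(F \right)} = F^{2}$
$I{\left(S \right)} = 1$
$s{\left(T,m \right)} = 625$ ($s{\left(T,m \right)} = \left(5^{2}\right)^{2} = 25^{2} = 625$)
$\left(s{\left(4,I{\left(5 \right)} \right)} - 10\right) 1463 = \left(625 - 10\right) 1463 = 615 \cdot 1463 = 899745$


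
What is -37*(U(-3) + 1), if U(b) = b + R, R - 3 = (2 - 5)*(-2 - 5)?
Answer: -814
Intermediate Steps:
R = 24 (R = 3 + (2 - 5)*(-2 - 5) = 3 - 3*(-7) = 3 + 21 = 24)
U(b) = 24 + b (U(b) = b + 24 = 24 + b)
-37*(U(-3) + 1) = -37*((24 - 3) + 1) = -37*(21 + 1) = -37*22 = -814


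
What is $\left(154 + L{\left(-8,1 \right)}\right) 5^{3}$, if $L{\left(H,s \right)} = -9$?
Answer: $18125$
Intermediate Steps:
$\left(154 + L{\left(-8,1 \right)}\right) 5^{3} = \left(154 - 9\right) 5^{3} = 145 \cdot 125 = 18125$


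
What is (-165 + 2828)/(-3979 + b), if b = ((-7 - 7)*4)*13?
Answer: -2663/4707 ≈ -0.56575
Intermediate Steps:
b = -728 (b = -14*4*13 = -56*13 = -728)
(-165 + 2828)/(-3979 + b) = (-165 + 2828)/(-3979 - 728) = 2663/(-4707) = 2663*(-1/4707) = -2663/4707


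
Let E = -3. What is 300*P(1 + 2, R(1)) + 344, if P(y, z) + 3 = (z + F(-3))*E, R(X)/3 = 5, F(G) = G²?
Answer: -22156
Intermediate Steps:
R(X) = 15 (R(X) = 3*5 = 15)
P(y, z) = -30 - 3*z (P(y, z) = -3 + (z + (-3)²)*(-3) = -3 + (z + 9)*(-3) = -3 + (9 + z)*(-3) = -3 + (-27 - 3*z) = -30 - 3*z)
300*P(1 + 2, R(1)) + 344 = 300*(-30 - 3*15) + 344 = 300*(-30 - 45) + 344 = 300*(-75) + 344 = -22500 + 344 = -22156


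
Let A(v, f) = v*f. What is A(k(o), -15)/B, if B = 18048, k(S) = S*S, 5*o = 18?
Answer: -81/7520 ≈ -0.010771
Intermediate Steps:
o = 18/5 (o = (⅕)*18 = 18/5 ≈ 3.6000)
k(S) = S²
A(v, f) = f*v
A(k(o), -15)/B = -15*(18/5)²/18048 = -15*324/25*(1/18048) = -972/5*1/18048 = -81/7520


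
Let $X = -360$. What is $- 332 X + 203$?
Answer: $119723$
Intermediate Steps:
$- 332 X + 203 = \left(-332\right) \left(-360\right) + 203 = 119520 + 203 = 119723$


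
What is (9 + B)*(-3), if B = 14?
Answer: -69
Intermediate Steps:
(9 + B)*(-3) = (9 + 14)*(-3) = 23*(-3) = -69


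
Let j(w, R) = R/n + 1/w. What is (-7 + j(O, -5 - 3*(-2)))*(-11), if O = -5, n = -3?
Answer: 1243/15 ≈ 82.867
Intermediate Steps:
j(w, R) = 1/w - R/3 (j(w, R) = R/(-3) + 1/w = R*(-1/3) + 1/w = -R/3 + 1/w = 1/w - R/3)
(-7 + j(O, -5 - 3*(-2)))*(-11) = (-7 + (1/(-5) - (-5 - 3*(-2))/3))*(-11) = (-7 + (-1/5 - (-5 + 6)/3))*(-11) = (-7 + (-1/5 - 1/3*1))*(-11) = (-7 + (-1/5 - 1/3))*(-11) = (-7 - 8/15)*(-11) = -113/15*(-11) = 1243/15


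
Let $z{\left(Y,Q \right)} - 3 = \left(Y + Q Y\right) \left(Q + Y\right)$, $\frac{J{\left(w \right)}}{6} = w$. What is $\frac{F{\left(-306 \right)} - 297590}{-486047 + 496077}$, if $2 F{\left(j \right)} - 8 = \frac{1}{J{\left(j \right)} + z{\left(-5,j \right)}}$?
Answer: $- \frac{283366150577}{9550726480} \approx -29.67$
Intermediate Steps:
$J{\left(w \right)} = 6 w$
$z{\left(Y,Q \right)} = 3 + \left(Q + Y\right) \left(Y + Q Y\right)$ ($z{\left(Y,Q \right)} = 3 + \left(Y + Q Y\right) \left(Q + Y\right) = 3 + \left(Q + Y\right) \left(Y + Q Y\right)$)
$F{\left(j \right)} = 4 + \frac{1}{2 \left(28 - 5 j^{2} + 26 j\right)}$ ($F{\left(j \right)} = 4 + \frac{1}{2 \left(6 j + \left(3 + \left(-5\right)^{2} + j \left(-5\right) + j \left(-5\right)^{2} - 5 j^{2}\right)\right)} = 4 + \frac{1}{2 \left(6 j + \left(3 + 25 - 5 j + j 25 - 5 j^{2}\right)\right)} = 4 + \frac{1}{2 \left(6 j + \left(3 + 25 - 5 j + 25 j - 5 j^{2}\right)\right)} = 4 + \frac{1}{2 \left(6 j + \left(28 - 5 j^{2} + 20 j\right)\right)} = 4 + \frac{1}{2 \left(28 - 5 j^{2} + 26 j\right)}$)
$\frac{F{\left(-306 \right)} - 297590}{-486047 + 496077} = \frac{\frac{225 - 40 \left(-306\right)^{2} + 208 \left(-306\right)}{2 \left(28 - 5 \left(-306\right)^{2} + 26 \left(-306\right)\right)} - 297590}{-486047 + 496077} = \frac{\frac{225 - 3745440 - 63648}{2 \left(28 - 468180 - 7956\right)} - 297590}{10030} = \left(\frac{225 - 3745440 - 63648}{2 \left(28 - 468180 - 7956\right)} - 297590\right) \frac{1}{10030} = \left(\frac{1}{2} \frac{1}{-476108} \left(-3808863\right) - 297590\right) \frac{1}{10030} = \left(\frac{1}{2} \left(- \frac{1}{476108}\right) \left(-3808863\right) - 297590\right) \frac{1}{10030} = \left(\frac{3808863}{952216} - 297590\right) \frac{1}{10030} = \left(- \frac{283366150577}{952216}\right) \frac{1}{10030} = - \frac{283366150577}{9550726480}$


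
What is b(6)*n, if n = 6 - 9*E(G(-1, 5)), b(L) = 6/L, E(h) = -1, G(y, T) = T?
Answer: 15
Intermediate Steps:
n = 15 (n = 6 - 9*(-1) = 6 + 9 = 15)
b(6)*n = (6/6)*15 = (6*(⅙))*15 = 1*15 = 15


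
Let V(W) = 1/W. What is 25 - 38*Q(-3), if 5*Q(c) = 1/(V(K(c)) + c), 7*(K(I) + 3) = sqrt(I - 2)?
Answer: 134911/4945 - 266*I*sqrt(5)/24725 ≈ 27.282 - 0.024056*I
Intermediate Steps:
K(I) = -3 + sqrt(-2 + I)/7 (K(I) = -3 + sqrt(I - 2)/7 = -3 + sqrt(-2 + I)/7)
V(W) = 1/W
Q(c) = 1/(5*(c + 1/(-3 + sqrt(-2 + c)/7))) (Q(c) = 1/(5*(1/(-3 + sqrt(-2 + c)/7) + c)) = 1/(5*(c + 1/(-3 + sqrt(-2 + c)/7))))
25 - 38*Q(-3) = 25 - 38*(-21 + sqrt(-2 - 3))/(5*(7 - 3*(-21 + sqrt(-2 - 3)))) = 25 - 38*(-21 + sqrt(-5))/(5*(7 - 3*(-21 + sqrt(-5)))) = 25 - 38*(-21 + I*sqrt(5))/(5*(7 - 3*(-21 + I*sqrt(5)))) = 25 - 38*(-21 + I*sqrt(5))/(5*(7 + (63 - 3*I*sqrt(5)))) = 25 - 38*(-21 + I*sqrt(5))/(5*(70 - 3*I*sqrt(5)))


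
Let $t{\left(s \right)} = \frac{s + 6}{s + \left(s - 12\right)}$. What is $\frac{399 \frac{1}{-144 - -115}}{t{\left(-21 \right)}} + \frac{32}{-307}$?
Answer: $- \frac{2209514}{44515} \approx -49.635$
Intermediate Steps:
$t{\left(s \right)} = \frac{6 + s}{-12 + 2 s}$ ($t{\left(s \right)} = \frac{6 + s}{s + \left(s - 12\right)} = \frac{6 + s}{s + \left(-12 + s\right)} = \frac{6 + s}{-12 + 2 s}$)
$\frac{399 \frac{1}{-144 - -115}}{t{\left(-21 \right)}} + \frac{32}{-307} = \frac{399 \frac{1}{-144 - -115}}{\frac{1}{2} \frac{1}{-6 - 21} \left(6 - 21\right)} + \frac{32}{-307} = \frac{399 \frac{1}{-144 + 115}}{\frac{1}{2} \frac{1}{-27} \left(-15\right)} + 32 \left(- \frac{1}{307}\right) = \frac{399 \frac{1}{-29}}{\frac{1}{2} \left(- \frac{1}{27}\right) \left(-15\right)} - \frac{32}{307} = \frac{399 \left(- \frac{1}{29}\right)}{\frac{5}{18}} - \frac{32}{307} = \left(- \frac{399}{29}\right) \frac{18}{5} - \frac{32}{307} = - \frac{7182}{145} - \frac{32}{307} = - \frac{2209514}{44515}$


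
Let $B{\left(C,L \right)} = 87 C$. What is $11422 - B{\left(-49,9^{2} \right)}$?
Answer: $15685$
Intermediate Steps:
$11422 - B{\left(-49,9^{2} \right)} = 11422 - 87 \left(-49\right) = 11422 - -4263 = 11422 + 4263 = 15685$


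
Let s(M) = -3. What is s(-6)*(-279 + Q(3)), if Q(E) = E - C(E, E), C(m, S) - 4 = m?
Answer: 849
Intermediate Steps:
C(m, S) = 4 + m
Q(E) = -4 (Q(E) = E - (4 + E) = E + (-4 - E) = -4)
s(-6)*(-279 + Q(3)) = -3*(-279 - 4) = -3*(-283) = 849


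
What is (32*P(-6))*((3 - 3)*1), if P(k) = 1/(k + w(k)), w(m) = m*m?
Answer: 0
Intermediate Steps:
w(m) = m²
P(k) = 1/(k + k²)
(32*P(-6))*((3 - 3)*1) = (32*(1/((-6)*(1 - 6))))*((3 - 3)*1) = (32*(-⅙/(-5)))*(0*1) = (32*(-⅙*(-⅕)))*0 = (32*(1/30))*0 = (16/15)*0 = 0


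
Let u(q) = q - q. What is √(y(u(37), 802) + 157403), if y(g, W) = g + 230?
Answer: 7*√3217 ≈ 397.03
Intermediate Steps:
u(q) = 0
y(g, W) = 230 + g
√(y(u(37), 802) + 157403) = √((230 + 0) + 157403) = √(230 + 157403) = √157633 = 7*√3217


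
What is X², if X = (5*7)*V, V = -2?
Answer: 4900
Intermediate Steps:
X = -70 (X = (5*7)*(-2) = 35*(-2) = -70)
X² = (-70)² = 4900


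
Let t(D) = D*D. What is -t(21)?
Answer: -441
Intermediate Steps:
t(D) = D**2
-t(21) = -1*21**2 = -1*441 = -441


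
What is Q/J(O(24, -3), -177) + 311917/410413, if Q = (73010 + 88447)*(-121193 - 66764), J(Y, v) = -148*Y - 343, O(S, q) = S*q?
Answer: -12454789156283116/4232589269 ≈ -2.9426e+6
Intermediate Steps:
J(Y, v) = -343 - 148*Y
Q = -30346973349 (Q = 161457*(-187957) = -30346973349)
Q/J(O(24, -3), -177) + 311917/410413 = -30346973349/(-343 - 3552*(-3)) + 311917/410413 = -30346973349/(-343 - 148*(-72)) + 311917*(1/410413) = -30346973349/(-343 + 10656) + 311917/410413 = -30346973349/10313 + 311917/410413 = -12454789156283116/4232589269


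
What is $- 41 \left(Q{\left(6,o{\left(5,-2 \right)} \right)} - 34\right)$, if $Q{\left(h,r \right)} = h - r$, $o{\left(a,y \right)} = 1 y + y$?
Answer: $984$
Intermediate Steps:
$o{\left(a,y \right)} = 2 y$ ($o{\left(a,y \right)} = y + y = 2 y$)
$- 41 \left(Q{\left(6,o{\left(5,-2 \right)} \right)} - 34\right) = - 41 \left(\left(6 - 2 \left(-2\right)\right) - 34\right) = - 41 \left(\left(6 - -4\right) - 34\right) = - 41 \left(\left(6 + 4\right) - 34\right) = - 41 \left(10 - 34\right) = \left(-41\right) \left(-24\right) = 984$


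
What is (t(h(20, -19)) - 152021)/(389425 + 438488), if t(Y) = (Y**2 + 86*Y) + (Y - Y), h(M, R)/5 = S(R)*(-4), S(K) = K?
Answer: 8353/275971 ≈ 0.030268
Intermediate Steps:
h(M, R) = -20*R (h(M, R) = 5*(R*(-4)) = 5*(-4*R) = -20*R)
t(Y) = Y**2 + 86*Y (t(Y) = (Y**2 + 86*Y) + 0 = Y**2 + 86*Y)
(t(h(20, -19)) - 152021)/(389425 + 438488) = ((-20*(-19))*(86 - 20*(-19)) - 152021)/(389425 + 438488) = (380*(86 + 380) - 152021)/827913 = (380*466 - 152021)*(1/827913) = (177080 - 152021)*(1/827913) = 25059*(1/827913) = 8353/275971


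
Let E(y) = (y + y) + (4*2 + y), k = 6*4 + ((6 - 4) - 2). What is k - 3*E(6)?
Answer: -54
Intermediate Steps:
k = 24 (k = 24 + (2 - 2) = 24 + 0 = 24)
E(y) = 8 + 3*y (E(y) = 2*y + (8 + y) = 8 + 3*y)
k - 3*E(6) = 24 - 3*(8 + 3*6) = 24 - 3*(8 + 18) = 24 - 3*26 = 24 - 78 = -54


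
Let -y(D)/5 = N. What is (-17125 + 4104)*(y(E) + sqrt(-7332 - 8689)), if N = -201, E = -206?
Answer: -13086105 - 13021*I*sqrt(16021) ≈ -1.3086e+7 - 1.6481e+6*I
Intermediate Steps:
y(D) = 1005 (y(D) = -5*(-201) = 1005)
(-17125 + 4104)*(y(E) + sqrt(-7332 - 8689)) = (-17125 + 4104)*(1005 + sqrt(-7332 - 8689)) = -13021*(1005 + sqrt(-16021)) = -13021*(1005 + I*sqrt(16021)) = -13086105 - 13021*I*sqrt(16021)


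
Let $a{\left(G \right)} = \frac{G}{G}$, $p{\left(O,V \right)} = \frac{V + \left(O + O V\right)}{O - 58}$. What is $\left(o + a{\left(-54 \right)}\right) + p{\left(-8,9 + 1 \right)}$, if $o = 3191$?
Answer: $\frac{35125}{11} \approx 3193.2$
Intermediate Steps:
$p{\left(O,V \right)} = \frac{O + V + O V}{-58 + O}$
$a{\left(G \right)} = 1$
$\left(o + a{\left(-54 \right)}\right) + p{\left(-8,9 + 1 \right)} = \left(3191 + 1\right) + \frac{-8 + \left(9 + 1\right) - 8 \left(9 + 1\right)}{-58 - 8} = 3192 + \frac{-8 + 10 - 80}{-66} = 3192 - \frac{-8 + 10 - 80}{66} = 3192 - - \frac{13}{11} = 3192 + \frac{13}{11} = \frac{35125}{11}$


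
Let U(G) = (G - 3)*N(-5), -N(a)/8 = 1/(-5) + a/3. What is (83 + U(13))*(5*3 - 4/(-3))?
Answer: 34153/9 ≈ 3794.8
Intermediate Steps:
N(a) = 8/5 - 8*a/3 (N(a) = -8*(1/(-5) + a/3) = -8*(1*(-1/5) + a*(1/3)) = -8*(-1/5 + a/3) = 8/5 - 8*a/3)
U(G) = -224/5 + 224*G/15 (U(G) = (G - 3)*(8/5 - 8/3*(-5)) = (-3 + G)*(8/5 + 40/3) = (-3 + G)*(224/15) = -224/5 + 224*G/15)
(83 + U(13))*(5*3 - 4/(-3)) = (83 + (-224/5 + (224/15)*13))*(5*3 - 4/(-3)) = (83 + (-224/5 + 2912/15))*(15 - 4*(-1/3)) = (83 + 448/3)*(15 + 4/3) = (697/3)*(49/3) = 34153/9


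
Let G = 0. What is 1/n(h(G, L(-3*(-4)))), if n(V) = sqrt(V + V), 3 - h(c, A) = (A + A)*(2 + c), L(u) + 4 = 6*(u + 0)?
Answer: -I*sqrt(538)/538 ≈ -0.043113*I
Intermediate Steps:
L(u) = -4 + 6*u (L(u) = -4 + 6*(u + 0) = -4 + 6*u)
h(c, A) = 3 - 2*A*(2 + c) (h(c, A) = 3 - (A + A)*(2 + c) = 3 - 2*A*(2 + c))
n(V) = sqrt(2)*sqrt(V) (n(V) = sqrt(2*V) = sqrt(2)*sqrt(V))
1/n(h(G, L(-3*(-4)))) = 1/(sqrt(2)*sqrt(3 - 4*(-4 + 6*(-3*(-4))) - 2*(-4 + 6*(-3*(-4)))*0)) = 1/(sqrt(2)*sqrt(3 - 4*(-4 + 6*12) - 2*(-4 + 6*12)*0)) = 1/(sqrt(2)*sqrt(3 - 4*(-4 + 72) - 2*(-4 + 72)*0)) = 1/(sqrt(2)*sqrt(3 - 4*68 - 2*68*0)) = 1/(sqrt(2)*sqrt(3 - 272 + 0)) = 1/(sqrt(2)*sqrt(-269)) = 1/(sqrt(2)*(I*sqrt(269))) = 1/(I*sqrt(538)) = -I*sqrt(538)/538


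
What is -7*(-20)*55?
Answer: 7700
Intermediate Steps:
-7*(-20)*55 = 140*55 = 7700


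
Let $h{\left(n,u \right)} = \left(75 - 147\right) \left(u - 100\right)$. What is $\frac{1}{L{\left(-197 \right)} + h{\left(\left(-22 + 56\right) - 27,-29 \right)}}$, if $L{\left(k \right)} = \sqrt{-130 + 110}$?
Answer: $\frac{2322}{21566741} - \frac{i \sqrt{5}}{43133482} \approx 0.00010767 - 5.1841 \cdot 10^{-8} i$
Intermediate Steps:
$h{\left(n,u \right)} = 7200 - 72 u$ ($h{\left(n,u \right)} = - 72 \left(-100 + u\right) = 7200 - 72 u$)
$L{\left(k \right)} = 2 i \sqrt{5}$ ($L{\left(k \right)} = \sqrt{-20} = 2 i \sqrt{5}$)
$\frac{1}{L{\left(-197 \right)} + h{\left(\left(-22 + 56\right) - 27,-29 \right)}} = \frac{1}{2 i \sqrt{5} + \left(7200 - -2088\right)} = \frac{1}{2 i \sqrt{5} + \left(7200 + 2088\right)} = \frac{1}{2 i \sqrt{5} + 9288} = \frac{1}{9288 + 2 i \sqrt{5}}$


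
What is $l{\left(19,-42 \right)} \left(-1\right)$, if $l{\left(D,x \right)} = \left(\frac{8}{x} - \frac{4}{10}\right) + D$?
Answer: $- \frac{1933}{105} \approx -18.41$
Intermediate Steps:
$l{\left(D,x \right)} = - \frac{2}{5} + D + \frac{8}{x}$ ($l{\left(D,x \right)} = \left(\frac{8}{x} - \frac{2}{5}\right) + D = \left(- \frac{2}{5} + \frac{8}{x}\right) + D = - \frac{2}{5} + D + \frac{8}{x}$)
$l{\left(19,-42 \right)} \left(-1\right) = \left(- \frac{2}{5} + 19 + \frac{8}{-42}\right) \left(-1\right) = \left(- \frac{2}{5} + 19 + 8 \left(- \frac{1}{42}\right)\right) \left(-1\right) = \left(- \frac{2}{5} + 19 - \frac{4}{21}\right) \left(-1\right) = \frac{1933}{105} \left(-1\right) = - \frac{1933}{105}$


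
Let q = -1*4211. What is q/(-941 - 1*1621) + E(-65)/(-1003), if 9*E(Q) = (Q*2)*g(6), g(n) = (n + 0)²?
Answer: 5555873/2569686 ≈ 2.1621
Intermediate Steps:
g(n) = n²
q = -4211
E(Q) = 8*Q (E(Q) = ((Q*2)*6²)/9 = ((2*Q)*36)/9 = (72*Q)/9 = 8*Q)
q/(-941 - 1*1621) + E(-65)/(-1003) = -4211/(-941 - 1*1621) + (8*(-65))/(-1003) = -4211/(-941 - 1621) - 520*(-1/1003) = -4211/(-2562) + 520/1003 = -4211*(-1/2562) + 520/1003 = 4211/2562 + 520/1003 = 5555873/2569686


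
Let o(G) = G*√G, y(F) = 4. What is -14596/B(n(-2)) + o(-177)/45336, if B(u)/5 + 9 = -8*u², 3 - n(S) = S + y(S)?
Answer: 14596/85 - 59*I*√177/15112 ≈ 171.72 - 0.051942*I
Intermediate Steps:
o(G) = G^(3/2)
n(S) = -1 - S (n(S) = 3 - (S + 4) = 3 - (4 + S) = 3 + (-4 - S) = -1 - S)
B(u) = -45 - 40*u² (B(u) = -45 + 5*(-8*u²) = -45 - 40*u²)
-14596/B(n(-2)) + o(-177)/45336 = -14596/(-45 - 40*(-1 - 1*(-2))²) + (-177)^(3/2)/45336 = -14596/(-45 - 40*(-1 + 2)²) - 177*I*√177*(1/45336) = -14596/(-45 - 40*1²) - 59*I*√177/15112 = -14596/(-45 - 40*1) - 59*I*√177/15112 = -14596/(-45 - 40) - 59*I*√177/15112 = -14596/(-85) - 59*I*√177/15112 = -14596*(-1/85) - 59*I*√177/15112 = 14596/85 - 59*I*√177/15112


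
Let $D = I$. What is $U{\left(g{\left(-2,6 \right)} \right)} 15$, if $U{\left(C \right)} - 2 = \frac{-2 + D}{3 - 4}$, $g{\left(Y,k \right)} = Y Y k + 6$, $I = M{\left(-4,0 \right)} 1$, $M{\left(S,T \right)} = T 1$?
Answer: $60$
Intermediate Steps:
$M{\left(S,T \right)} = T$
$I = 0$ ($I = 0 \cdot 1 = 0$)
$g{\left(Y,k \right)} = 6 + k Y^{2}$ ($g{\left(Y,k \right)} = Y^{2} k + 6 = k Y^{2} + 6 = 6 + k Y^{2}$)
$D = 0$
$U{\left(C \right)} = 4$ ($U{\left(C \right)} = 2 + \frac{-2 + 0}{3 - 4} = 2 - \frac{2}{-1} = 2 - -2 = 2 + 2 = 4$)
$U{\left(g{\left(-2,6 \right)} \right)} 15 = 4 \cdot 15 = 60$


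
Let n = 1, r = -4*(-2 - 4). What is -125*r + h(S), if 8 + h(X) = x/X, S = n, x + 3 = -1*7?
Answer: -3018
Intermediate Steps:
r = 24 (r = -4*(-6) = 24)
x = -10 (x = -3 - 1*7 = -3 - 7 = -10)
S = 1
h(X) = -8 - 10/X
-125*r + h(S) = -125*24 + (-8 - 10/1) = -3000 + (-8 - 10*1) = -3000 + (-8 - 10) = -3000 - 18 = -3018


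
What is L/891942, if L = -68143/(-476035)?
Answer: 68143/424595609970 ≈ 1.6049e-7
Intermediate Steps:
L = 68143/476035 (L = -68143*(-1/476035) = 68143/476035 ≈ 0.14315)
L/891942 = (68143/476035)/891942 = (68143/476035)*(1/891942) = 68143/424595609970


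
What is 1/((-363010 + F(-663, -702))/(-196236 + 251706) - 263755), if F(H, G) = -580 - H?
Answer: -55470/14630852777 ≈ -3.7913e-6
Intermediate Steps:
1/((-363010 + F(-663, -702))/(-196236 + 251706) - 263755) = 1/((-363010 + (-580 - 1*(-663)))/(-196236 + 251706) - 263755) = 1/((-363010 + (-580 + 663))/55470 - 263755) = 1/((-363010 + 83)*(1/55470) - 263755) = 1/(-362927*1/55470 - 263755) = 1/(-362927/55470 - 263755) = 1/(-14630852777/55470) = -55470/14630852777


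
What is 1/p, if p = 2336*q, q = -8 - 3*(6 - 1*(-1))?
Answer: -1/67744 ≈ -1.4761e-5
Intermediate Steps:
q = -29 (q = -8 - 3*(6 + 1) = -8 - 3*7 = -8 - 21 = -29)
p = -67744 (p = 2336*(-29) = -67744)
1/p = 1/(-67744) = -1/67744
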